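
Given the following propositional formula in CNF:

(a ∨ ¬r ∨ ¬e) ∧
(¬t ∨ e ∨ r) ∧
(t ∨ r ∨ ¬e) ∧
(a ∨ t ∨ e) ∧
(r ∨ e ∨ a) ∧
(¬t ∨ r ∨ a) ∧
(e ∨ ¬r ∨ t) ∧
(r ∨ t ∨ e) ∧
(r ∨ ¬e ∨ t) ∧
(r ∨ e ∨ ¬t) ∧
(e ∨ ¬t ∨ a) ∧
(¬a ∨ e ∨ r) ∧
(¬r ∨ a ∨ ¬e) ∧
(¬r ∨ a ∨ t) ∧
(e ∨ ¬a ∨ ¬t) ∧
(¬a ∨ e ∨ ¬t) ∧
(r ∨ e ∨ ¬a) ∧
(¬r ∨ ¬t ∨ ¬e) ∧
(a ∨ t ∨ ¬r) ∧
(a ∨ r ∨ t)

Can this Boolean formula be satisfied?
Yes

Yes, the formula is satisfiable.

One satisfying assignment is: e=True, r=True, a=True, t=False

Verification: With this assignment, all 20 clauses evaluate to true.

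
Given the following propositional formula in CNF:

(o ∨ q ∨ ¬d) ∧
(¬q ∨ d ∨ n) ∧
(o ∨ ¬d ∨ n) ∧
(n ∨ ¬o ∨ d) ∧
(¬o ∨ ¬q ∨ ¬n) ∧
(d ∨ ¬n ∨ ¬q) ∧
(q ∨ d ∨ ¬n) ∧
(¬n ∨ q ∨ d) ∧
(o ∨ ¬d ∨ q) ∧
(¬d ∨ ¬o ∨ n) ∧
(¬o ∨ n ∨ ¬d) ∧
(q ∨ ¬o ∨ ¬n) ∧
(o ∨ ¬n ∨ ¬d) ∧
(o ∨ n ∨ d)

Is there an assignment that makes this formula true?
No

No, the formula is not satisfiable.

No assignment of truth values to the variables can make all 14 clauses true simultaneously.

The formula is UNSAT (unsatisfiable).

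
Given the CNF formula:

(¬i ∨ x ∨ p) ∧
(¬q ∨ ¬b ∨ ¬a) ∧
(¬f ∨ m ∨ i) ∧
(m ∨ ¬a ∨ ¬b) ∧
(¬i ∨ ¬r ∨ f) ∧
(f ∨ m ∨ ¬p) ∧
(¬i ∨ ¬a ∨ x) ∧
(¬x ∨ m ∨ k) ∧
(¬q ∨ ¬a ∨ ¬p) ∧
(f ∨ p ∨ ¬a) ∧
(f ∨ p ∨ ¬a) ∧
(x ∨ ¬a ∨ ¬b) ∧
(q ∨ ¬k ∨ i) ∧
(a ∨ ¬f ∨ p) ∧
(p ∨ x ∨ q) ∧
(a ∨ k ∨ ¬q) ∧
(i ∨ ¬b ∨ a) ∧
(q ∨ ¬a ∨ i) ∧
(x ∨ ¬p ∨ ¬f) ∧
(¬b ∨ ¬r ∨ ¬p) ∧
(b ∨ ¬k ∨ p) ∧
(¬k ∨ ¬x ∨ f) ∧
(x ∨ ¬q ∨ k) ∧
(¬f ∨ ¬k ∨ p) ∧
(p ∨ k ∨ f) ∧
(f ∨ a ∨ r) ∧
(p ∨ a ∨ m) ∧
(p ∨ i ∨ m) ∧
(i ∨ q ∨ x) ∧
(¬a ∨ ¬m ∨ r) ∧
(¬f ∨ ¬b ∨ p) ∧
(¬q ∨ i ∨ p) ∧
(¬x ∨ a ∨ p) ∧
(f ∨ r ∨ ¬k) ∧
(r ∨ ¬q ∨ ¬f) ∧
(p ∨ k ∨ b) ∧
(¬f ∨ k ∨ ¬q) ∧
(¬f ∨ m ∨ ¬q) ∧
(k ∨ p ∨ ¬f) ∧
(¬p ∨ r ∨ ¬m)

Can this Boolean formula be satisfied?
Yes

Yes, the formula is satisfiable.

One satisfying assignment is: f=False, m=True, p=True, r=True, b=False, a=False, x=True, k=False, q=False, i=False

Verification: With this assignment, all 40 clauses evaluate to true.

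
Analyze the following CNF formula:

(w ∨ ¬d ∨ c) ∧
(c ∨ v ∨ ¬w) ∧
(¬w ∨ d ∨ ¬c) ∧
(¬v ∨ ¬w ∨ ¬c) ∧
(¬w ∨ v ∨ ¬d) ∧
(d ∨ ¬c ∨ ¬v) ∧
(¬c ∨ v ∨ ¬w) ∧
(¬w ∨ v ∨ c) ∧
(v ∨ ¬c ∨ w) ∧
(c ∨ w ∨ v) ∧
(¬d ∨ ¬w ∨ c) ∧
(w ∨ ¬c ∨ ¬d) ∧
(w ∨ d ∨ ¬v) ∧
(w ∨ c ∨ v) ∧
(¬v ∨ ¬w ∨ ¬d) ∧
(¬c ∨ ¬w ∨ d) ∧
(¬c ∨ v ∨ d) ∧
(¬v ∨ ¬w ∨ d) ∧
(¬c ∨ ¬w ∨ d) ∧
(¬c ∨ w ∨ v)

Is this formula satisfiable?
No

No, the formula is not satisfiable.

No assignment of truth values to the variables can make all 20 clauses true simultaneously.

The formula is UNSAT (unsatisfiable).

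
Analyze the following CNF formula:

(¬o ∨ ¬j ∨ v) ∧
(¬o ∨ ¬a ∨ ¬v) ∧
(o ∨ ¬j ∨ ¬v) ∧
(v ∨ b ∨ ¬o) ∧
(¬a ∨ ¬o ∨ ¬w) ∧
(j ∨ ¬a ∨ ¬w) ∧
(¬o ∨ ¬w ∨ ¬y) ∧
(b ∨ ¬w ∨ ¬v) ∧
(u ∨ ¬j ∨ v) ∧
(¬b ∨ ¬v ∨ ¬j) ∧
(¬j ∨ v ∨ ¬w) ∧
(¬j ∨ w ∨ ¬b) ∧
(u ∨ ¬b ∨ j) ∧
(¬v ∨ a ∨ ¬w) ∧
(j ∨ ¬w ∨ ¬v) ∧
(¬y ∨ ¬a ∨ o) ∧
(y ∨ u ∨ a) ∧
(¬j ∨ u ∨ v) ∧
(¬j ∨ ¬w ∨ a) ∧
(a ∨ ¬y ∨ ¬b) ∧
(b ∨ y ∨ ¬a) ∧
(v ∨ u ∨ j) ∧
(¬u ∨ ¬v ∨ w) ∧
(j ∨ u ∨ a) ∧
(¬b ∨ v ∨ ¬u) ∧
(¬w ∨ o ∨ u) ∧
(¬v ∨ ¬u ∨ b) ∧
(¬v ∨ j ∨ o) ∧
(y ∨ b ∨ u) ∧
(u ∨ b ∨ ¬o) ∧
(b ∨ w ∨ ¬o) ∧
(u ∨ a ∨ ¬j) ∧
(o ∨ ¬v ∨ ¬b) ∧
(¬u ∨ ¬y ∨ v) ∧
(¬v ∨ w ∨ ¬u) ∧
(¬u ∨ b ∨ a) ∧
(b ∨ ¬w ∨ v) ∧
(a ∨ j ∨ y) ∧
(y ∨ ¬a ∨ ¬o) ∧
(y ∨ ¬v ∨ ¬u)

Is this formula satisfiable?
No

No, the formula is not satisfiable.

No assignment of truth values to the variables can make all 40 clauses true simultaneously.

The formula is UNSAT (unsatisfiable).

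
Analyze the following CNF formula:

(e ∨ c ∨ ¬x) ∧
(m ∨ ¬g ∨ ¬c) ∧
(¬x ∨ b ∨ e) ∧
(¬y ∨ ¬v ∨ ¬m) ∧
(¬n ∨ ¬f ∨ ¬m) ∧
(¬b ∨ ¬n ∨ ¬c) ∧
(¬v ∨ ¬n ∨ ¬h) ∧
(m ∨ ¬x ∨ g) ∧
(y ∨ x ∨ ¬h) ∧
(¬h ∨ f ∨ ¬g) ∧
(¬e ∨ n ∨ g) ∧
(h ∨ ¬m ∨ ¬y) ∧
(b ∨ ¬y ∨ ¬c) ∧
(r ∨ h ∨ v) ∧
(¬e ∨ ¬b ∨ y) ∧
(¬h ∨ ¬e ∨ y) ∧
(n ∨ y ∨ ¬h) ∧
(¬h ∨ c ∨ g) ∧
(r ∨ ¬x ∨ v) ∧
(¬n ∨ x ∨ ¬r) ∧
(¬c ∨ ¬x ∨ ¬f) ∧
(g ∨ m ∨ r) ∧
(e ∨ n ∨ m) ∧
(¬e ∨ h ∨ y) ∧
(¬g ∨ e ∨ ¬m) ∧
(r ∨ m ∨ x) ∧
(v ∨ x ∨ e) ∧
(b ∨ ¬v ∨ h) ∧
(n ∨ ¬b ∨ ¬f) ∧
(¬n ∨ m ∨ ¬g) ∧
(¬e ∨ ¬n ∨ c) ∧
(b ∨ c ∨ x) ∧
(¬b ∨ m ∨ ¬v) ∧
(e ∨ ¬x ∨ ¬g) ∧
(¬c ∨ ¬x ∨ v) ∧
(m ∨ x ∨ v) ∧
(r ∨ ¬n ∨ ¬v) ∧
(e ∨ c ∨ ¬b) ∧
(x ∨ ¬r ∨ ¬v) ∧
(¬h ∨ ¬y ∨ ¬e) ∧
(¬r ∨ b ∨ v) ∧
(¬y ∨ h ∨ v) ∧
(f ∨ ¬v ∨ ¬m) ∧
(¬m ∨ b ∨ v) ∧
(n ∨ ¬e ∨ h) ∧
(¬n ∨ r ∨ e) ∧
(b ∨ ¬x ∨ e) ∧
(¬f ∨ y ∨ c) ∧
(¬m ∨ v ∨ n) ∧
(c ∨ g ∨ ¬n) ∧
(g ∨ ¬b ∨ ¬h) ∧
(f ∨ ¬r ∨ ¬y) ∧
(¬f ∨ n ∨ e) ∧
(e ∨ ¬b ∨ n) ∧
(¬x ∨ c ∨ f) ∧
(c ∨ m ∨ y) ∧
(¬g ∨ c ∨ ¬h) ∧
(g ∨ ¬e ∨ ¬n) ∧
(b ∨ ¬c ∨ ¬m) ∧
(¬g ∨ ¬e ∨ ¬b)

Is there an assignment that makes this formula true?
No

No, the formula is not satisfiable.

No assignment of truth values to the variables can make all 60 clauses true simultaneously.

The formula is UNSAT (unsatisfiable).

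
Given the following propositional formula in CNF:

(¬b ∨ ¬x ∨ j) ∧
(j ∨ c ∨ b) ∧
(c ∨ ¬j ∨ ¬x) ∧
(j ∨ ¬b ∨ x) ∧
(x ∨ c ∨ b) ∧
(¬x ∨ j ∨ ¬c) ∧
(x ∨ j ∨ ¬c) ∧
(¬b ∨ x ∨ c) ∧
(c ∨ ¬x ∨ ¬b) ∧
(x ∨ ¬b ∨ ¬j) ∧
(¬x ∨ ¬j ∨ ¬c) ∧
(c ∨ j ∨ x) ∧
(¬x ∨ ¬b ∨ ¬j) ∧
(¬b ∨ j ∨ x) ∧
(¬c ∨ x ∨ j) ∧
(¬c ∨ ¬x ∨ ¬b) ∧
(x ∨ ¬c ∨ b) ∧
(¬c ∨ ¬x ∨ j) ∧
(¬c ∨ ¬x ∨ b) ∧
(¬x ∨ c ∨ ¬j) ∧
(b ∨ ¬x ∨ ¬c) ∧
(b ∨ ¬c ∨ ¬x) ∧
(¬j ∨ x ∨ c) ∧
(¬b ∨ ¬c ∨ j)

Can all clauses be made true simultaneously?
No

No, the formula is not satisfiable.

No assignment of truth values to the variables can make all 24 clauses true simultaneously.

The formula is UNSAT (unsatisfiable).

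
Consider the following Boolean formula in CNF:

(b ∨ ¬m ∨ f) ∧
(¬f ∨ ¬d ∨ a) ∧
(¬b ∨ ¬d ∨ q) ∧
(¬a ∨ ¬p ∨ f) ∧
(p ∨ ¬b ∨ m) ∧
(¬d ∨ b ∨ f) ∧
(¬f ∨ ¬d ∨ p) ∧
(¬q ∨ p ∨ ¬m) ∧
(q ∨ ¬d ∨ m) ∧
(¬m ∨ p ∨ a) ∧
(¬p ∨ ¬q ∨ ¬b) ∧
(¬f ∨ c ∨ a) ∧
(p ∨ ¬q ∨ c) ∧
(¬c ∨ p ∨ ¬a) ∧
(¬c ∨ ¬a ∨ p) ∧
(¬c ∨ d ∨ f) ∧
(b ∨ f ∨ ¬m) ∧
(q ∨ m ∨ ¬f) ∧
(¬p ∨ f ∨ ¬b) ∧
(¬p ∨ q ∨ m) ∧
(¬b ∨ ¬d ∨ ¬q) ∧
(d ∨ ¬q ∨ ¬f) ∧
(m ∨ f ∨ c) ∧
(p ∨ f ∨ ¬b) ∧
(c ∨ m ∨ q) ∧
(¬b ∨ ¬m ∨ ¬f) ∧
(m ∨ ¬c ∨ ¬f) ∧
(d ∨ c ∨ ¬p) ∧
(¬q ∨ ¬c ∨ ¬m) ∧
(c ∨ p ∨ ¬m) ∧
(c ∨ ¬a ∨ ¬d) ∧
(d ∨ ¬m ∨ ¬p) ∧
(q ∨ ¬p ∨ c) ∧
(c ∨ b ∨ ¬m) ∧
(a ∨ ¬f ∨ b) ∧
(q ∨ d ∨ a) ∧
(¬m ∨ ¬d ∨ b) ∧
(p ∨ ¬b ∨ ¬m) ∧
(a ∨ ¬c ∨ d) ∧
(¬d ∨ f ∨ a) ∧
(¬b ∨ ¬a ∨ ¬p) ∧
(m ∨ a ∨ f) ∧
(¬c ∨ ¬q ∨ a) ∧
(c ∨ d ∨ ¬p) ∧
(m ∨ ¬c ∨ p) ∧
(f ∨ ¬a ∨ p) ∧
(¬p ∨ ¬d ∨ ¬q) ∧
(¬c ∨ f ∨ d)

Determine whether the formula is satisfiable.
No

No, the formula is not satisfiable.

No assignment of truth values to the variables can make all 48 clauses true simultaneously.

The formula is UNSAT (unsatisfiable).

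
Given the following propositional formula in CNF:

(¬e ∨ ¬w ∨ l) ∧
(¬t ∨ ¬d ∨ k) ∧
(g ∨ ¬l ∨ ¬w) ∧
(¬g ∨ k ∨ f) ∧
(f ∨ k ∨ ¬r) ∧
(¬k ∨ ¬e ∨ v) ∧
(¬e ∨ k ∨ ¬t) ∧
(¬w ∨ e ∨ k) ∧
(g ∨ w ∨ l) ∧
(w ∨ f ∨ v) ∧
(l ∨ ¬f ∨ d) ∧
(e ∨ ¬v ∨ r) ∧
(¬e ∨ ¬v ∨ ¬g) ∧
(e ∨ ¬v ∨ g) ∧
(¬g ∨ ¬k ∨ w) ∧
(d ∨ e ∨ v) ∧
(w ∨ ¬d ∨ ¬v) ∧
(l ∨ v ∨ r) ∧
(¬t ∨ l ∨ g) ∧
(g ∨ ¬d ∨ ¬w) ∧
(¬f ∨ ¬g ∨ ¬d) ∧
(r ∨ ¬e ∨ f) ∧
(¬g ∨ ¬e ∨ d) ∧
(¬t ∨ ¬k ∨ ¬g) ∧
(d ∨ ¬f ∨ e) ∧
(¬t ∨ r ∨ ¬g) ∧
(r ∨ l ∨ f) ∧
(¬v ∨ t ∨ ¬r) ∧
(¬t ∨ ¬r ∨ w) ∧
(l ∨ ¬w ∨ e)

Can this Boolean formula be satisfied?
Yes

Yes, the formula is satisfiable.

One satisfying assignment is: v=False, k=True, e=False, f=False, d=True, g=True, w=True, r=False, l=True, t=False

Verification: With this assignment, all 30 clauses evaluate to true.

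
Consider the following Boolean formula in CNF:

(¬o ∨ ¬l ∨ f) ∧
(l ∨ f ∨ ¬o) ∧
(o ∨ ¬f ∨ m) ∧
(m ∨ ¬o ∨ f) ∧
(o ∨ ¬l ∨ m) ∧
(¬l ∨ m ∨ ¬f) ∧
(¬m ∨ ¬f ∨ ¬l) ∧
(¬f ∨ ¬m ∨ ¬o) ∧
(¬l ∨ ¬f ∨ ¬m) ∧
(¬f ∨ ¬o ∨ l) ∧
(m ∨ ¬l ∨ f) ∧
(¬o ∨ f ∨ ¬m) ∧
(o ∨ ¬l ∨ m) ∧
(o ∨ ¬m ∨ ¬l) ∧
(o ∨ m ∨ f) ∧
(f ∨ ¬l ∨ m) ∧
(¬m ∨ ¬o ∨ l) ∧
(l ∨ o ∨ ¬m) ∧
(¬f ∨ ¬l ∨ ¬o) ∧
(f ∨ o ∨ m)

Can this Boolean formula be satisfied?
No

No, the formula is not satisfiable.

No assignment of truth values to the variables can make all 20 clauses true simultaneously.

The formula is UNSAT (unsatisfiable).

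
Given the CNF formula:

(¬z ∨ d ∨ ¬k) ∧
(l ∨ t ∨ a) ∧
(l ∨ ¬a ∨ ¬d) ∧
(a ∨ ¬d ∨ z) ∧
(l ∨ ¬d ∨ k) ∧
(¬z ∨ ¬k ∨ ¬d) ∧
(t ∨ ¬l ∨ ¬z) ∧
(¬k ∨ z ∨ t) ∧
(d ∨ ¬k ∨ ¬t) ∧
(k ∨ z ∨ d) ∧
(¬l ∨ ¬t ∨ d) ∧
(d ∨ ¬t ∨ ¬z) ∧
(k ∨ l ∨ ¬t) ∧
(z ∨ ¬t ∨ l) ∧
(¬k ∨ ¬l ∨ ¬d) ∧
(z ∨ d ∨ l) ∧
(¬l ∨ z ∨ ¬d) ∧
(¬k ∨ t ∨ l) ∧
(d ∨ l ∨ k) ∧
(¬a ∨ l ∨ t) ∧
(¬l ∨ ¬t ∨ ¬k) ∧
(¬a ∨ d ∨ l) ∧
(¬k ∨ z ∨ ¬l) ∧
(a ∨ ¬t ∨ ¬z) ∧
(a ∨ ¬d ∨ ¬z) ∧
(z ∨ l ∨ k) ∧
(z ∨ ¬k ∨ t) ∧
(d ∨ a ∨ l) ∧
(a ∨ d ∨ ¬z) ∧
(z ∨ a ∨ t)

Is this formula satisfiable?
Yes

Yes, the formula is satisfiable.

One satisfying assignment is: a=True, d=True, t=True, z=True, k=False, l=True

Verification: With this assignment, all 30 clauses evaluate to true.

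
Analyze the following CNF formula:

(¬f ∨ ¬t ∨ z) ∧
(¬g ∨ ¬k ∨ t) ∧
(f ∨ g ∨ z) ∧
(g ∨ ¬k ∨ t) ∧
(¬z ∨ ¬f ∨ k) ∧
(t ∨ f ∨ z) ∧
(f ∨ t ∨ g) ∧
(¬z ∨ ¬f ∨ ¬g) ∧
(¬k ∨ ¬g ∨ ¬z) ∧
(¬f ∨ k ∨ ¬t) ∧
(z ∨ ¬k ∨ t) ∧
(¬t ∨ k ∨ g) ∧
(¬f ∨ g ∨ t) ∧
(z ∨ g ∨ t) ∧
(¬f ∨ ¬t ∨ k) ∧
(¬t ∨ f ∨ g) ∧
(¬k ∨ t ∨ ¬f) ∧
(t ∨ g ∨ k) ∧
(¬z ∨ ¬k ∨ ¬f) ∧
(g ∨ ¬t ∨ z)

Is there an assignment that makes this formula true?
Yes

Yes, the formula is satisfiable.

One satisfying assignment is: k=False, g=True, z=False, t=False, f=True

Verification: With this assignment, all 20 clauses evaluate to true.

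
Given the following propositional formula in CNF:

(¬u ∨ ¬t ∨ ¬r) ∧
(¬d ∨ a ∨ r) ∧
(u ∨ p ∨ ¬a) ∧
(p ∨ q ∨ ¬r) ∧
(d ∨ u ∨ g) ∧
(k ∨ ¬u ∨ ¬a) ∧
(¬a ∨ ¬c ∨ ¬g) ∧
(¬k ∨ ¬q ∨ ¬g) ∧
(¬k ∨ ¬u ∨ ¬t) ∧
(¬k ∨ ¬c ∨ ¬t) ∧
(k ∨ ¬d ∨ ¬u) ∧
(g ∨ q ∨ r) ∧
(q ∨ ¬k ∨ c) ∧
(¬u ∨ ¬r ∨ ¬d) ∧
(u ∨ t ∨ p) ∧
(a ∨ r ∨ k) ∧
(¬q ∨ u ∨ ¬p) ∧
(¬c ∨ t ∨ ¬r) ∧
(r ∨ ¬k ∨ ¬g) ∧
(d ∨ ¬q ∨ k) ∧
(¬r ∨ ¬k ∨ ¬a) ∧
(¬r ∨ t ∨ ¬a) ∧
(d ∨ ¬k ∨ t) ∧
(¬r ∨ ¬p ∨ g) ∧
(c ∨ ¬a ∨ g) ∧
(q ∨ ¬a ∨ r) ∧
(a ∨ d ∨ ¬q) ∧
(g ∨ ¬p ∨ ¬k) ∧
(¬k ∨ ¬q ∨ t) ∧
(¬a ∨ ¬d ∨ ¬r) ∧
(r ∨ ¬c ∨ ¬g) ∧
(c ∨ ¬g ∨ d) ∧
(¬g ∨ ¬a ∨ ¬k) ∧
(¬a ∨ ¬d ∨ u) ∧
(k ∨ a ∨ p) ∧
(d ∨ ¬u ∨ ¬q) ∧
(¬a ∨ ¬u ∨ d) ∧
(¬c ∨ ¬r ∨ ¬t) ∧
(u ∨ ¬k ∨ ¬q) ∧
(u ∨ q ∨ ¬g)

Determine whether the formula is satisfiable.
No

No, the formula is not satisfiable.

No assignment of truth values to the variables can make all 40 clauses true simultaneously.

The formula is UNSAT (unsatisfiable).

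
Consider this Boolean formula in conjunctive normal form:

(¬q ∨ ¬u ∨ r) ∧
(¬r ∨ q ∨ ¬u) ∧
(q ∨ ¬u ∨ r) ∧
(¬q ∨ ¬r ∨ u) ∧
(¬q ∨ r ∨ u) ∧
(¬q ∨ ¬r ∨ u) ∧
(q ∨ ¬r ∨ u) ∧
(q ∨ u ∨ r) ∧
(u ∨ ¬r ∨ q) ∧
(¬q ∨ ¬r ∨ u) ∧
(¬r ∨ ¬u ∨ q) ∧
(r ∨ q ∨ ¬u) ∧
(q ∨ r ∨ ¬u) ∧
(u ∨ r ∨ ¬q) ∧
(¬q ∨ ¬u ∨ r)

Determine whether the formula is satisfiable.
Yes

Yes, the formula is satisfiable.

One satisfying assignment is: r=True, u=True, q=True

Verification: With this assignment, all 15 clauses evaluate to true.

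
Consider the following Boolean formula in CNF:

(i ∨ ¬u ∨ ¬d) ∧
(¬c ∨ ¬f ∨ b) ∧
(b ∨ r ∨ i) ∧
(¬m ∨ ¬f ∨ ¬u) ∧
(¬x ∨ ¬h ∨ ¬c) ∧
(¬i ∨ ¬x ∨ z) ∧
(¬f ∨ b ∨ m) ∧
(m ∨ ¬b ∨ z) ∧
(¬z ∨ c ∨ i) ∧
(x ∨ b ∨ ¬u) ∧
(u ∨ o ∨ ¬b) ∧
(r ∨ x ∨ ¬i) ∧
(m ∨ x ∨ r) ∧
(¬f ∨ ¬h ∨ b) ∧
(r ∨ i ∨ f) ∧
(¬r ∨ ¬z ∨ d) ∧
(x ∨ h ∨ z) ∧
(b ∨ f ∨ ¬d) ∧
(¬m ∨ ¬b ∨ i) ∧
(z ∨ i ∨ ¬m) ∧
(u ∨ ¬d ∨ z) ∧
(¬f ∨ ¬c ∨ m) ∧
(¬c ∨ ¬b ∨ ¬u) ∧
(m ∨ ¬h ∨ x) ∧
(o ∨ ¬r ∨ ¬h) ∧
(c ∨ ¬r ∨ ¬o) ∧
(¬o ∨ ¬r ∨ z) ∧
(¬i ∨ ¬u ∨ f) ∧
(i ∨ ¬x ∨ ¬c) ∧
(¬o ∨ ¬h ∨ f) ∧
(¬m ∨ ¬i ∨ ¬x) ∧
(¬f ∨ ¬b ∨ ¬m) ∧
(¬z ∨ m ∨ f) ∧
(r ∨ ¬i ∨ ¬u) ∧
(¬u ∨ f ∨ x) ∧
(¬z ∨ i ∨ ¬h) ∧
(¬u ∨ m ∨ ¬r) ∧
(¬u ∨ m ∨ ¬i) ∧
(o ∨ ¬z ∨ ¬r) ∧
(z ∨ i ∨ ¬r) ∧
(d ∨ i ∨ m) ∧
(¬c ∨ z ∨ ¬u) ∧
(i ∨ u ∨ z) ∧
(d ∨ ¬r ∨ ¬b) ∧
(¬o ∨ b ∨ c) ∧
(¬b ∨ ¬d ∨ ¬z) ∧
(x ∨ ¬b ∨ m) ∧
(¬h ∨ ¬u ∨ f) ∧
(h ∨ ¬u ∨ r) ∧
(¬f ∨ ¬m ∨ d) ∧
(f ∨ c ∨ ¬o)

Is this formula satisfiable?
Yes

Yes, the formula is satisfiable.

One satisfying assignment is: d=False, x=True, z=True, b=True, i=True, r=False, u=False, c=False, f=True, h=True, m=False, o=True

Verification: With this assignment, all 51 clauses evaluate to true.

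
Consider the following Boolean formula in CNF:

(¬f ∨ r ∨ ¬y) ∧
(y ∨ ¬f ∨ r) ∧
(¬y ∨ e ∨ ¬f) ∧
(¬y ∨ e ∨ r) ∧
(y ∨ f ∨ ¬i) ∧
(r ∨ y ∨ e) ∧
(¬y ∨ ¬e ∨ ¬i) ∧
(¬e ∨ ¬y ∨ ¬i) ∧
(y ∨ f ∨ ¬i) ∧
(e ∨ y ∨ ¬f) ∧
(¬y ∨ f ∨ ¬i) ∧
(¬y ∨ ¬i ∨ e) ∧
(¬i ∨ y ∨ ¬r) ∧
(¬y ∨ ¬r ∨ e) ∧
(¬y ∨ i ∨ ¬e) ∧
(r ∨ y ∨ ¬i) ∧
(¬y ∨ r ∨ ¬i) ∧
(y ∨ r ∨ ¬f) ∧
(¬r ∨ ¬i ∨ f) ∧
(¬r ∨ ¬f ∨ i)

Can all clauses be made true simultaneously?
Yes

Yes, the formula is satisfiable.

One satisfying assignment is: e=False, y=False, f=False, i=False, r=True

Verification: With this assignment, all 20 clauses evaluate to true.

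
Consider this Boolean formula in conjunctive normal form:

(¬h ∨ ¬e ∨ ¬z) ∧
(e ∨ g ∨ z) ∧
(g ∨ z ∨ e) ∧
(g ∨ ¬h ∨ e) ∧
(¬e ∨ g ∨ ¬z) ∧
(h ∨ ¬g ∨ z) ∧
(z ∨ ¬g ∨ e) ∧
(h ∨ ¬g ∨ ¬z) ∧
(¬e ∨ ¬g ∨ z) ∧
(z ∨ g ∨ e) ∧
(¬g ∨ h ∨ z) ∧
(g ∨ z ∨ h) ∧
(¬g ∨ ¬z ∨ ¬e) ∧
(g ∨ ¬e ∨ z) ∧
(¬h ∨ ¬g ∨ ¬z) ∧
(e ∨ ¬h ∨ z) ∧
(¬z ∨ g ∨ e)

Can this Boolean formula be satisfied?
No

No, the formula is not satisfiable.

No assignment of truth values to the variables can make all 17 clauses true simultaneously.

The formula is UNSAT (unsatisfiable).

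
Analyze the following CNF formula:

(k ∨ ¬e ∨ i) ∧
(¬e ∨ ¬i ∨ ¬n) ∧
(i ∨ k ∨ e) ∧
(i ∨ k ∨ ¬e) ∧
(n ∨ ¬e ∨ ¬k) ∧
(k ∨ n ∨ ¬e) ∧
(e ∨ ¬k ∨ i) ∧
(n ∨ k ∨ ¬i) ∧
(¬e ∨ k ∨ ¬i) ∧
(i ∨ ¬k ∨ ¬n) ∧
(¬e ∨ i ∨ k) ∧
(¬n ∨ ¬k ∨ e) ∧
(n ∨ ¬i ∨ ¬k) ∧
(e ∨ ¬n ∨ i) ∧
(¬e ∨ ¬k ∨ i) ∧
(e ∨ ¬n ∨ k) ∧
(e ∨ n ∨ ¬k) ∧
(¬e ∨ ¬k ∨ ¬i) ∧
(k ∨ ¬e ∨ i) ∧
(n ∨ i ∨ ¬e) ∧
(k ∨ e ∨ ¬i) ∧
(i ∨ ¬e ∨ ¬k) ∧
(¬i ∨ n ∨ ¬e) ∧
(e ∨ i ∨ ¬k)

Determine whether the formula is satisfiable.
No

No, the formula is not satisfiable.

No assignment of truth values to the variables can make all 24 clauses true simultaneously.

The formula is UNSAT (unsatisfiable).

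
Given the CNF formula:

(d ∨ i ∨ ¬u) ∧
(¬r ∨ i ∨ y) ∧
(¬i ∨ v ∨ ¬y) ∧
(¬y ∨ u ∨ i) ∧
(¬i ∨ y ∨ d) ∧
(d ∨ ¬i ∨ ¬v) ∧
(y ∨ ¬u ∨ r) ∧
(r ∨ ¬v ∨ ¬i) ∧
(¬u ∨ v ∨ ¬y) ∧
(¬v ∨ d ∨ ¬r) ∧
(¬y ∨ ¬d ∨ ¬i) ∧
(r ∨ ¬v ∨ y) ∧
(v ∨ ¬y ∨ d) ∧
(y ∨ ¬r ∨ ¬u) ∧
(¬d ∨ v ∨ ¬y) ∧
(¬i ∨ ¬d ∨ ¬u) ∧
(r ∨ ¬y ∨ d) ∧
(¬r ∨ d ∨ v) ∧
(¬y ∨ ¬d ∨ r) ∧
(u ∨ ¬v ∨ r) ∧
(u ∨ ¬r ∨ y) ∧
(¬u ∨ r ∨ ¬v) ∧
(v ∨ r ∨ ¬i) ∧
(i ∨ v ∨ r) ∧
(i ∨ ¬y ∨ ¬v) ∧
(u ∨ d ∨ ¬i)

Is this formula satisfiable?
No

No, the formula is not satisfiable.

No assignment of truth values to the variables can make all 26 clauses true simultaneously.

The formula is UNSAT (unsatisfiable).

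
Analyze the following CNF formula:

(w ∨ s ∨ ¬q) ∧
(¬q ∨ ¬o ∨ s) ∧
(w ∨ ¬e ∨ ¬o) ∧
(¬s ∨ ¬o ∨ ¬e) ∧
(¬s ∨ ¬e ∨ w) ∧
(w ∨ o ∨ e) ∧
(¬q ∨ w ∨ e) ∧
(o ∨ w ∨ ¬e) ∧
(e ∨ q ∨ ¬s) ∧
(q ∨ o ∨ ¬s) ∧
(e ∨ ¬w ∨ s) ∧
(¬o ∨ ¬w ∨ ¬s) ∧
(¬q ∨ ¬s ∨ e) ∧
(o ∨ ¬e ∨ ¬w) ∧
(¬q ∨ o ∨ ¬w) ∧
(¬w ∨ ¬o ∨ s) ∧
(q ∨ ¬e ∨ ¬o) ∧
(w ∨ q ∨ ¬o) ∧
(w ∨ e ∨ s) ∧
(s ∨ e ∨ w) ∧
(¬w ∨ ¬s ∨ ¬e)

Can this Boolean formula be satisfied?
No

No, the formula is not satisfiable.

No assignment of truth values to the variables can make all 21 clauses true simultaneously.

The formula is UNSAT (unsatisfiable).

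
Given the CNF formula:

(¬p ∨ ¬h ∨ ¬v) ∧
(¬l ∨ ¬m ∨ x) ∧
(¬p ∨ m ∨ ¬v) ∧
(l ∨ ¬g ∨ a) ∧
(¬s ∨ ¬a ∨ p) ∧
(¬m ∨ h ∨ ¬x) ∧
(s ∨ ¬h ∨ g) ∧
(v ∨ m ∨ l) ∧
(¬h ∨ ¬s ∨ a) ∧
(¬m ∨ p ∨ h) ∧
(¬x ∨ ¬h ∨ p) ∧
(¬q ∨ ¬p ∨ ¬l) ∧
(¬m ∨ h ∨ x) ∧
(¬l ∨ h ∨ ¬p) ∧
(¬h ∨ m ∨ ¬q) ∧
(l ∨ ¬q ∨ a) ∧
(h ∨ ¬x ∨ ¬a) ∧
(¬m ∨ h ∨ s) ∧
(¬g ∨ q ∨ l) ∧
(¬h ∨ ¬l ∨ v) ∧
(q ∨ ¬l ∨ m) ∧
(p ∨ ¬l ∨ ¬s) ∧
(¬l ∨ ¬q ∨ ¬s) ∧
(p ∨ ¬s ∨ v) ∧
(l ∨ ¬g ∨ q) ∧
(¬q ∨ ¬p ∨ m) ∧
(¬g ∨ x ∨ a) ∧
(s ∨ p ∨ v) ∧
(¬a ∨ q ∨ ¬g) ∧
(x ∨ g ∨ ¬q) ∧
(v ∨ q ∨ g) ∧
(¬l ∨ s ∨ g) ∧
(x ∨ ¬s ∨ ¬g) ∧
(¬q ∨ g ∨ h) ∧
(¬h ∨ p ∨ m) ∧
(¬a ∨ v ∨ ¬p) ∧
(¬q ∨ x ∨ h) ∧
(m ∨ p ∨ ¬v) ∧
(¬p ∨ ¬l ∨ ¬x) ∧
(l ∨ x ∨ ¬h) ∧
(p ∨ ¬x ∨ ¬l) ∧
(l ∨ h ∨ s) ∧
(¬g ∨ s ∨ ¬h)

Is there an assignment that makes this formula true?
No

No, the formula is not satisfiable.

No assignment of truth values to the variables can make all 43 clauses true simultaneously.

The formula is UNSAT (unsatisfiable).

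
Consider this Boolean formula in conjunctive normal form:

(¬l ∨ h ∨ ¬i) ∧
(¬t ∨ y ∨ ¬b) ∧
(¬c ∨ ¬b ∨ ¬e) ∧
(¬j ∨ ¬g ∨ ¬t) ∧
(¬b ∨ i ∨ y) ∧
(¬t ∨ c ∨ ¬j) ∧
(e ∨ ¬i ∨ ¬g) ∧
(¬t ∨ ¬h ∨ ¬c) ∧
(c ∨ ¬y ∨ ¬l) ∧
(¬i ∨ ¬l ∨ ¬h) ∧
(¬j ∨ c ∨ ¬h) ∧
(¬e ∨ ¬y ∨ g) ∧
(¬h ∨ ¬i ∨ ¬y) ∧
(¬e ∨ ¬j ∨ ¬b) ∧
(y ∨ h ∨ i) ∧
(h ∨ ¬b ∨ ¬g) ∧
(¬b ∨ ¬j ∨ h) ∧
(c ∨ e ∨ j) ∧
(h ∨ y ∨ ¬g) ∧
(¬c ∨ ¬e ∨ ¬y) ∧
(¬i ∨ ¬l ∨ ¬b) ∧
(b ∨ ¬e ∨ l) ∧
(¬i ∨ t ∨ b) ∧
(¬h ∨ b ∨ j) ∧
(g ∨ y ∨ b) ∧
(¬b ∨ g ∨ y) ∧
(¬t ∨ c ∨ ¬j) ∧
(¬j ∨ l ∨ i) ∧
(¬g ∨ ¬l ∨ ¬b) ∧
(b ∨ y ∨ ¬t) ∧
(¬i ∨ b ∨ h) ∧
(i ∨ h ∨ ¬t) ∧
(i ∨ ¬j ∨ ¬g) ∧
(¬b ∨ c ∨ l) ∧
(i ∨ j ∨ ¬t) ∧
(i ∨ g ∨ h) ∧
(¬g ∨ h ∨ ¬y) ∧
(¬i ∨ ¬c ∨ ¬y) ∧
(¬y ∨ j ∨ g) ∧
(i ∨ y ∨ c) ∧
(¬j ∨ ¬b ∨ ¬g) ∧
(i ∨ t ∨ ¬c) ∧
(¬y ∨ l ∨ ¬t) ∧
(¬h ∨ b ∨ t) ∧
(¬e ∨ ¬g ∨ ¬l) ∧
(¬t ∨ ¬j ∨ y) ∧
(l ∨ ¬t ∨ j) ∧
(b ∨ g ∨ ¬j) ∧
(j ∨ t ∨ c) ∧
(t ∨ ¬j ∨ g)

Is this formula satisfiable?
No

No, the formula is not satisfiable.

No assignment of truth values to the variables can make all 50 clauses true simultaneously.

The formula is UNSAT (unsatisfiable).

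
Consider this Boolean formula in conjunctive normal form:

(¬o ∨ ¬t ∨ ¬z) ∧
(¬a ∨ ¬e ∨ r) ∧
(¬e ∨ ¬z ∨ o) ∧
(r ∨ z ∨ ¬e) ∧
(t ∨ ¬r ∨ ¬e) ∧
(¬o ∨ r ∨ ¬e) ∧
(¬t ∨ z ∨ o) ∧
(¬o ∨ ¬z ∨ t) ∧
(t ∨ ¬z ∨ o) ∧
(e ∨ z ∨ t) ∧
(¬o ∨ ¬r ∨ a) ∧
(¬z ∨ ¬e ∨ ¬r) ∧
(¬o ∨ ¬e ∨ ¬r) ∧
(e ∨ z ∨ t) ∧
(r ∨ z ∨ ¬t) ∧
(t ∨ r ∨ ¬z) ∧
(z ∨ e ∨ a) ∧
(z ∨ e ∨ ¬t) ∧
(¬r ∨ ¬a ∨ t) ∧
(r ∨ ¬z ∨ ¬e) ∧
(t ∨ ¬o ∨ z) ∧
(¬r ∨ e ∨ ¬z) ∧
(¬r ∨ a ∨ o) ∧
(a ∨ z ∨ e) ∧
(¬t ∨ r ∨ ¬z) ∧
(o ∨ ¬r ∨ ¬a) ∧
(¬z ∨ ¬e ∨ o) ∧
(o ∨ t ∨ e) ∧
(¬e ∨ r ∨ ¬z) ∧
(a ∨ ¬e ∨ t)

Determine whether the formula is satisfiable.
No

No, the formula is not satisfiable.

No assignment of truth values to the variables can make all 30 clauses true simultaneously.

The formula is UNSAT (unsatisfiable).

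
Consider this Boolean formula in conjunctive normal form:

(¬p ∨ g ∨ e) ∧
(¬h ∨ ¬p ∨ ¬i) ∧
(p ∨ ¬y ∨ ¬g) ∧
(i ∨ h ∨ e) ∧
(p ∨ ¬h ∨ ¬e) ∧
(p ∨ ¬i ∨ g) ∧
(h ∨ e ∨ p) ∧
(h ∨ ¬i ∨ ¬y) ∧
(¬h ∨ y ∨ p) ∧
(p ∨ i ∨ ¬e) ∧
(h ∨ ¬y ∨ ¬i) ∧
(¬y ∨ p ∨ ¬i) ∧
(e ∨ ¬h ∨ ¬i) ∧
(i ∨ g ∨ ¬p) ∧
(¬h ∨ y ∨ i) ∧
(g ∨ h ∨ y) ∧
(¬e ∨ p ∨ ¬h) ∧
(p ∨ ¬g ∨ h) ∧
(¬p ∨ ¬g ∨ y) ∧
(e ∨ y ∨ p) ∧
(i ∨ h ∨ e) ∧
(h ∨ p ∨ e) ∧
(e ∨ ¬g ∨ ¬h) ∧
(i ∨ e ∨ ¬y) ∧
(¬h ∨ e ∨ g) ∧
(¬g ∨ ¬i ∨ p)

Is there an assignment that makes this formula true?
Yes

Yes, the formula is satisfiable.

One satisfying assignment is: h=False, e=True, y=True, i=False, p=True, g=True

Verification: With this assignment, all 26 clauses evaluate to true.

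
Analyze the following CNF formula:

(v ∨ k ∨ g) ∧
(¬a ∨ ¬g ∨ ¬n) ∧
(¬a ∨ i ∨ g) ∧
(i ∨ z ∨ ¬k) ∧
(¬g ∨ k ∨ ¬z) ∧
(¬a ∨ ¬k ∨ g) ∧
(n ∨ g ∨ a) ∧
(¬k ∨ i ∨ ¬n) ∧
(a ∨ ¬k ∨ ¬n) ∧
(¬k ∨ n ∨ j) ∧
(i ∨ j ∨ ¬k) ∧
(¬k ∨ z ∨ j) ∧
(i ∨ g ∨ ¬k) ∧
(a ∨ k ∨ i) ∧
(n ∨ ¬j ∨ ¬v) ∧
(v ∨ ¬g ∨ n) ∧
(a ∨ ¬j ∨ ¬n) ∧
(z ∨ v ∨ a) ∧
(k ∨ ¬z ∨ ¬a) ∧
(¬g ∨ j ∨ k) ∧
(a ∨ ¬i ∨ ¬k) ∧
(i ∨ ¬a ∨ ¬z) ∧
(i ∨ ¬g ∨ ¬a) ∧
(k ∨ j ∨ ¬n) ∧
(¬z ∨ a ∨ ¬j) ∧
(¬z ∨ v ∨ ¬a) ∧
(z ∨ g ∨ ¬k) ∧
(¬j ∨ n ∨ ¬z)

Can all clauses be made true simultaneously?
Yes

Yes, the formula is satisfiable.

One satisfying assignment is: i=True, n=False, j=False, z=False, a=True, g=False, k=False, v=True

Verification: With this assignment, all 28 clauses evaluate to true.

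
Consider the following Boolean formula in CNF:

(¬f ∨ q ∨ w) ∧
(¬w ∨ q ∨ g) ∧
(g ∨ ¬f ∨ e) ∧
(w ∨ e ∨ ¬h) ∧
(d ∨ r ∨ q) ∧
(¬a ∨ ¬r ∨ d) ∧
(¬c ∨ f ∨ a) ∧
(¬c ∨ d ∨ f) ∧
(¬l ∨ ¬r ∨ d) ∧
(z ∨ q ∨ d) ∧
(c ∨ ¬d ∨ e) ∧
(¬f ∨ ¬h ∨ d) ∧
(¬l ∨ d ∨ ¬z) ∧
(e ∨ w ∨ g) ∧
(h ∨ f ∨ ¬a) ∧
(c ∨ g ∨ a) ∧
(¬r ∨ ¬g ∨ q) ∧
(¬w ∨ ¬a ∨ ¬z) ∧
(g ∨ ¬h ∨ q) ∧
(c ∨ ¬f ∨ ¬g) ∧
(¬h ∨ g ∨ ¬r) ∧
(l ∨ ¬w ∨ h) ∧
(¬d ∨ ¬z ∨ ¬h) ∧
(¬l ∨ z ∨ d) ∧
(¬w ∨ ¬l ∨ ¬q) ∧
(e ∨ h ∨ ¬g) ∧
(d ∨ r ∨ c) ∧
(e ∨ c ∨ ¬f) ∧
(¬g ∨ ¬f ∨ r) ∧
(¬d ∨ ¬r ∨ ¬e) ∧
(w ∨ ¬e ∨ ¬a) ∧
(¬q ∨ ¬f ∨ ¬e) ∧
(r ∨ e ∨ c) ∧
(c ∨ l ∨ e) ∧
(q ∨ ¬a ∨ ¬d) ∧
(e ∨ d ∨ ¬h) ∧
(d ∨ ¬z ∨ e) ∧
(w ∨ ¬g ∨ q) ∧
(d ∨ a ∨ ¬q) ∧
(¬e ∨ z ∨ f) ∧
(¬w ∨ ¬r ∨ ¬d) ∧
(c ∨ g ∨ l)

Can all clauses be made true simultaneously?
Yes

Yes, the formula is satisfiable.

One satisfying assignment is: z=True, h=False, c=False, l=False, r=False, w=False, e=True, a=False, q=True, g=True, d=True, f=False

Verification: With this assignment, all 42 clauses evaluate to true.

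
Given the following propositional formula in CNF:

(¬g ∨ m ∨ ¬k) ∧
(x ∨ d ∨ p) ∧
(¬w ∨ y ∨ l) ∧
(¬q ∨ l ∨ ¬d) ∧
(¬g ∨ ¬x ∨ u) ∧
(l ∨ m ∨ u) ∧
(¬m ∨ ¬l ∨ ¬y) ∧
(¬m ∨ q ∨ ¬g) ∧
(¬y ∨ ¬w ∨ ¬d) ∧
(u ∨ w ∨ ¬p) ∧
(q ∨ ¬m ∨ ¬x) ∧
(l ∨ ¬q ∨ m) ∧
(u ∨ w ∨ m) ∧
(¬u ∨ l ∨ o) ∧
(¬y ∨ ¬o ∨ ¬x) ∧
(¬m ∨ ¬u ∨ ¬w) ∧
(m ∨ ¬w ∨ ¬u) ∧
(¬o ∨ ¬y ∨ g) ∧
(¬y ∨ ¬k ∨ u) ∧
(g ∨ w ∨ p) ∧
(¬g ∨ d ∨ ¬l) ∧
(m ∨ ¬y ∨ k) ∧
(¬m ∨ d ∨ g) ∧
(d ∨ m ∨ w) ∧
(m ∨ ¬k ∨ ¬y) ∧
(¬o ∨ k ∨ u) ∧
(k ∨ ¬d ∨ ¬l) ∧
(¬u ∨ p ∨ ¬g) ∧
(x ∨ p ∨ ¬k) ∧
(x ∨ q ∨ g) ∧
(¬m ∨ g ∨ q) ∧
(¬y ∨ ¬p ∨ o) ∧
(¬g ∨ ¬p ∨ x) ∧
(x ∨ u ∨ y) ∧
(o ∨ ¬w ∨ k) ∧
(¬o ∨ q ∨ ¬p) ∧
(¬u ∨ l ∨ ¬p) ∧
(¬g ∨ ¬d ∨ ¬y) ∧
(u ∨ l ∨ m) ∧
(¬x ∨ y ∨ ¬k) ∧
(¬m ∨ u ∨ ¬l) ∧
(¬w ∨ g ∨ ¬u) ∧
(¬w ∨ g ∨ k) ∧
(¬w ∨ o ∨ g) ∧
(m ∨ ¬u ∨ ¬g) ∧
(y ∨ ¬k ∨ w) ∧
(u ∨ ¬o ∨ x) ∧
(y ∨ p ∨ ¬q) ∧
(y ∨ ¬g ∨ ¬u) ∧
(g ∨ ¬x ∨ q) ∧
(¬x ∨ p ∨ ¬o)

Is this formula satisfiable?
No

No, the formula is not satisfiable.

No assignment of truth values to the variables can make all 51 clauses true simultaneously.

The formula is UNSAT (unsatisfiable).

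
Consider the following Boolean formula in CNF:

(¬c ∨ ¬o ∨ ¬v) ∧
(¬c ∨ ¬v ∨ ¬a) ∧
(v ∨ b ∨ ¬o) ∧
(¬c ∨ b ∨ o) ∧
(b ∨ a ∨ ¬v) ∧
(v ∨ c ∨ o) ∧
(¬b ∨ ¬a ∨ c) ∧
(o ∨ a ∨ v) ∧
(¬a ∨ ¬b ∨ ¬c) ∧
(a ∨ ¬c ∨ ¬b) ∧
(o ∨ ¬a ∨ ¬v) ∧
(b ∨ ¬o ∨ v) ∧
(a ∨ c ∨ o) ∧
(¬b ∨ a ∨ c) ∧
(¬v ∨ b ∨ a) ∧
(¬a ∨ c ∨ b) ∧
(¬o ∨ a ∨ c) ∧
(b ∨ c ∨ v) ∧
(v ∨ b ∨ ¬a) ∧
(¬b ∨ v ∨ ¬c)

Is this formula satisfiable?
No

No, the formula is not satisfiable.

No assignment of truth values to the variables can make all 20 clauses true simultaneously.

The formula is UNSAT (unsatisfiable).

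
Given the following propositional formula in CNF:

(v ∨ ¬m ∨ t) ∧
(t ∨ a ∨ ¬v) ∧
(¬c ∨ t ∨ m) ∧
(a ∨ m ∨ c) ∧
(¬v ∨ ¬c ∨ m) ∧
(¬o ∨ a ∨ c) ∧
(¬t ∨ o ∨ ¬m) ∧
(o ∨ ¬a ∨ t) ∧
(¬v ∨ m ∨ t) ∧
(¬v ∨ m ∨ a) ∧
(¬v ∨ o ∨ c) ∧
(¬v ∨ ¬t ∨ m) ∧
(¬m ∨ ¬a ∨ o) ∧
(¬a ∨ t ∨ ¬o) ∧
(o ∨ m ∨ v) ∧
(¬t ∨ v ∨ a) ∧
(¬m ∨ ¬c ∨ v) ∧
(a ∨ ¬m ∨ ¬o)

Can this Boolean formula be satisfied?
Yes

Yes, the formula is satisfiable.

One satisfying assignment is: m=False, c=False, o=True, t=True, a=True, v=False

Verification: With this assignment, all 18 clauses evaluate to true.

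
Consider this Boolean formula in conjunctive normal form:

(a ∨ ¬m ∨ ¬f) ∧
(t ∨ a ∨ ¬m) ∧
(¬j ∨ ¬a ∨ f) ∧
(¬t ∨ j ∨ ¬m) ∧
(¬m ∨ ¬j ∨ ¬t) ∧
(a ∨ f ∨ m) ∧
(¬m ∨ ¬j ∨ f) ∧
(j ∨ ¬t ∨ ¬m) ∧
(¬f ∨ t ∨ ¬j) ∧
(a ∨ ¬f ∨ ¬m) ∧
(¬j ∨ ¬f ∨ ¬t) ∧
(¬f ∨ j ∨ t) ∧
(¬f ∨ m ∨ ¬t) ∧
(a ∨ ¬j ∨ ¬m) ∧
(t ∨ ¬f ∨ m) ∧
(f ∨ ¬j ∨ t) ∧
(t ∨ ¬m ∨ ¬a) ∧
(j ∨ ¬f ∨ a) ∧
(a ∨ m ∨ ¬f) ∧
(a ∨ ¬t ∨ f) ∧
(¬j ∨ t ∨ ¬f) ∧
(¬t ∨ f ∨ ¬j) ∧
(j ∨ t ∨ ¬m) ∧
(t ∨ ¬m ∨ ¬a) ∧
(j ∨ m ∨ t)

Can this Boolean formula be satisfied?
Yes

Yes, the formula is satisfiable.

One satisfying assignment is: a=True, j=False, f=False, t=True, m=False

Verification: With this assignment, all 25 clauses evaluate to true.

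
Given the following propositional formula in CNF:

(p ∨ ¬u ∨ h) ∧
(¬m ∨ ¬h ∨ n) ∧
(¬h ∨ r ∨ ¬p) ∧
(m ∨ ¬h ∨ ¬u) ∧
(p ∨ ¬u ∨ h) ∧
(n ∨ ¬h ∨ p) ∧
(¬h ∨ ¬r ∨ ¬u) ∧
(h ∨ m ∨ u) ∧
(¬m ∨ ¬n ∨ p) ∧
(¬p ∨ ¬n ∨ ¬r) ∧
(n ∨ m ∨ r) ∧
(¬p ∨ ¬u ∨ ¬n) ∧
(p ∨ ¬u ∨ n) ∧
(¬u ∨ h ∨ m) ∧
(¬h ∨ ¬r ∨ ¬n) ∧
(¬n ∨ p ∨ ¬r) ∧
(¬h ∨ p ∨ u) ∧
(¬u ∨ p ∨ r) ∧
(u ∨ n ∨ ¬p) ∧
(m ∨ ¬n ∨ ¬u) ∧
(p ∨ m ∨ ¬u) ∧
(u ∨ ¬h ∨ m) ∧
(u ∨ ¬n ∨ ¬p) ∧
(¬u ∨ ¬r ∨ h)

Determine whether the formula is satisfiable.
Yes

Yes, the formula is satisfiable.

One satisfying assignment is: m=True, p=True, h=False, r=False, u=True, n=False

Verification: With this assignment, all 24 clauses evaluate to true.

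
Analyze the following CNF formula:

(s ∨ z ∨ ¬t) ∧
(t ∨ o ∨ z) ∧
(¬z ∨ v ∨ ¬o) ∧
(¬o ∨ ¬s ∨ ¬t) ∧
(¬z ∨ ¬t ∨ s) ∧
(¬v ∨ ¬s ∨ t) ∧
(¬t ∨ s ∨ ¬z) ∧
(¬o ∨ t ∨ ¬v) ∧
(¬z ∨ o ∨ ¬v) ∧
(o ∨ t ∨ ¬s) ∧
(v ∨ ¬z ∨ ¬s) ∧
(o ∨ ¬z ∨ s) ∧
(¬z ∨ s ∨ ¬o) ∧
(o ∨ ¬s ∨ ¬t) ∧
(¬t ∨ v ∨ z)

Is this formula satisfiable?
Yes

Yes, the formula is satisfiable.

One satisfying assignment is: o=True, v=False, z=False, t=False, s=False

Verification: With this assignment, all 15 clauses evaluate to true.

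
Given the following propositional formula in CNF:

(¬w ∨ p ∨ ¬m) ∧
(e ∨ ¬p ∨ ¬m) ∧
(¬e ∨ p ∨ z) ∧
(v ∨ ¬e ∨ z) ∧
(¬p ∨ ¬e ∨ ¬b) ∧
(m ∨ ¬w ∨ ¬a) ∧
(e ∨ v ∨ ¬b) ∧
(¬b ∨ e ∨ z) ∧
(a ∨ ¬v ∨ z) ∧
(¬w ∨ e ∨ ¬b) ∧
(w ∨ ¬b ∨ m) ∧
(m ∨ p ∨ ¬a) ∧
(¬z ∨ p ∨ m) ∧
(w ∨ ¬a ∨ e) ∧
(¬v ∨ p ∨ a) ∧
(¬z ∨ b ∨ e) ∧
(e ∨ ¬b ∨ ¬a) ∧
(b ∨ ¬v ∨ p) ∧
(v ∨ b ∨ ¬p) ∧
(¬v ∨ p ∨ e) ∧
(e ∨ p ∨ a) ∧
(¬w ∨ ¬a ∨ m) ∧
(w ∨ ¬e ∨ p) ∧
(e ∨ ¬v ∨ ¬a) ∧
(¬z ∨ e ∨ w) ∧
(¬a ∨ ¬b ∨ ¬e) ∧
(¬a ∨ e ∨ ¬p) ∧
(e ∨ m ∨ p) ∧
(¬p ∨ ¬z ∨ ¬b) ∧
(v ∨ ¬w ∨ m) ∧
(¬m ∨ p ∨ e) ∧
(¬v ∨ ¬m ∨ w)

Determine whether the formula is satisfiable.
Yes

Yes, the formula is satisfiable.

One satisfying assignment is: m=False, z=False, p=True, b=False, w=False, a=True, e=True, v=True

Verification: With this assignment, all 32 clauses evaluate to true.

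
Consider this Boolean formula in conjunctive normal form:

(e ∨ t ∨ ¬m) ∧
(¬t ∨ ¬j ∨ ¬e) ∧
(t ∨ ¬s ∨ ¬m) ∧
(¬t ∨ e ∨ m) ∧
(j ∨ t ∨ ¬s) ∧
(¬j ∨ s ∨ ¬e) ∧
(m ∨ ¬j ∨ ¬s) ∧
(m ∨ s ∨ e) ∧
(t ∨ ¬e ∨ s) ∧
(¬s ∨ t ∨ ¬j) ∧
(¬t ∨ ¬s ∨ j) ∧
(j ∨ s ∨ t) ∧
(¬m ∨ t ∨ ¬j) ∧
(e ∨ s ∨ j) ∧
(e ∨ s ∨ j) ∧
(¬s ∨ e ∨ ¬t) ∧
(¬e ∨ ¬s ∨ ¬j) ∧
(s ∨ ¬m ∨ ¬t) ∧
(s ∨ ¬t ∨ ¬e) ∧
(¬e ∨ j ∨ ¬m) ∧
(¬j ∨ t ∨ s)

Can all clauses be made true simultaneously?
No

No, the formula is not satisfiable.

No assignment of truth values to the variables can make all 21 clauses true simultaneously.

The formula is UNSAT (unsatisfiable).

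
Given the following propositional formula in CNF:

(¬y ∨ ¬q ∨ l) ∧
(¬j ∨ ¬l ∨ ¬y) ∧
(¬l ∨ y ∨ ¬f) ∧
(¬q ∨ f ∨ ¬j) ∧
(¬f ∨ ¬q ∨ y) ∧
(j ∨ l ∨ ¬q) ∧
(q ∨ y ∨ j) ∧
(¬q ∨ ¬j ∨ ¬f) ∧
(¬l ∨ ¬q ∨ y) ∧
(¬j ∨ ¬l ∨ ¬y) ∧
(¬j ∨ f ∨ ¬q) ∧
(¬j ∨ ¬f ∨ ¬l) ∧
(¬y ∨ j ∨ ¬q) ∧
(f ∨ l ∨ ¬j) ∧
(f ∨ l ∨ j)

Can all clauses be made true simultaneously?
Yes

Yes, the formula is satisfiable.

One satisfying assignment is: f=True, y=True, q=False, l=False, j=False

Verification: With this assignment, all 15 clauses evaluate to true.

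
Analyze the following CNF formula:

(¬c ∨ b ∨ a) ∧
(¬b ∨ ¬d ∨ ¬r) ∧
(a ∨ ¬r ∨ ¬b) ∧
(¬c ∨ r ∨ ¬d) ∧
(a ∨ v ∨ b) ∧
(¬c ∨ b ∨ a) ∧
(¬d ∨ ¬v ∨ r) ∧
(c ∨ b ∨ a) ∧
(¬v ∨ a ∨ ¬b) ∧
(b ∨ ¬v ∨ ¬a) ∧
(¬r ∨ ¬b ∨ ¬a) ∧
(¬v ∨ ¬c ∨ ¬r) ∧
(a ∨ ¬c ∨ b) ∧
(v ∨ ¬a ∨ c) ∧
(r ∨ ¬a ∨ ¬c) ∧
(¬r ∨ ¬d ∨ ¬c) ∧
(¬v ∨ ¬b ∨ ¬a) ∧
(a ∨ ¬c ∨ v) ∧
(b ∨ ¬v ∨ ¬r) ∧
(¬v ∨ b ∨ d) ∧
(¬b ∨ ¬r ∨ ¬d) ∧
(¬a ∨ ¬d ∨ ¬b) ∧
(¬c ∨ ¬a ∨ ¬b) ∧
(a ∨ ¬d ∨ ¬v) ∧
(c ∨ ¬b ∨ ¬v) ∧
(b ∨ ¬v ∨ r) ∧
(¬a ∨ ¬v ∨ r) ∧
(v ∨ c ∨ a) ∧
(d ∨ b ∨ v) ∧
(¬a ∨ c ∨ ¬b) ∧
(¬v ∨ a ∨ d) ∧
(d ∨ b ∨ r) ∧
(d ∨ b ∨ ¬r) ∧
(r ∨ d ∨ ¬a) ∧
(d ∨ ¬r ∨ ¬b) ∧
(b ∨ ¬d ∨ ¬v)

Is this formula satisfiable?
No

No, the formula is not satisfiable.

No assignment of truth values to the variables can make all 36 clauses true simultaneously.

The formula is UNSAT (unsatisfiable).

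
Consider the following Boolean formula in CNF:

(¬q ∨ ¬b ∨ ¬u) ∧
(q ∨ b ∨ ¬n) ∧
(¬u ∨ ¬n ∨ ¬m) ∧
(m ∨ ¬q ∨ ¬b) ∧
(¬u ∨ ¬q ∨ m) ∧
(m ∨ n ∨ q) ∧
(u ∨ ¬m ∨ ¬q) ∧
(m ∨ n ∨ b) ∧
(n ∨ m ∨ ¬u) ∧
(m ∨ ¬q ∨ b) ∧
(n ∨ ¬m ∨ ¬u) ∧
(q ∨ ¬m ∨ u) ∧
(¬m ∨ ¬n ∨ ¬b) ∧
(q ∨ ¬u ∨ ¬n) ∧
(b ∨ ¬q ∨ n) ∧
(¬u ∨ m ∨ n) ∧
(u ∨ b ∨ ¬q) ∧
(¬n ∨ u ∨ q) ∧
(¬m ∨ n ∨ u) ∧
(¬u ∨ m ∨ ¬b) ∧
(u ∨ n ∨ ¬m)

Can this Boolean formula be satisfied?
No

No, the formula is not satisfiable.

No assignment of truth values to the variables can make all 21 clauses true simultaneously.

The formula is UNSAT (unsatisfiable).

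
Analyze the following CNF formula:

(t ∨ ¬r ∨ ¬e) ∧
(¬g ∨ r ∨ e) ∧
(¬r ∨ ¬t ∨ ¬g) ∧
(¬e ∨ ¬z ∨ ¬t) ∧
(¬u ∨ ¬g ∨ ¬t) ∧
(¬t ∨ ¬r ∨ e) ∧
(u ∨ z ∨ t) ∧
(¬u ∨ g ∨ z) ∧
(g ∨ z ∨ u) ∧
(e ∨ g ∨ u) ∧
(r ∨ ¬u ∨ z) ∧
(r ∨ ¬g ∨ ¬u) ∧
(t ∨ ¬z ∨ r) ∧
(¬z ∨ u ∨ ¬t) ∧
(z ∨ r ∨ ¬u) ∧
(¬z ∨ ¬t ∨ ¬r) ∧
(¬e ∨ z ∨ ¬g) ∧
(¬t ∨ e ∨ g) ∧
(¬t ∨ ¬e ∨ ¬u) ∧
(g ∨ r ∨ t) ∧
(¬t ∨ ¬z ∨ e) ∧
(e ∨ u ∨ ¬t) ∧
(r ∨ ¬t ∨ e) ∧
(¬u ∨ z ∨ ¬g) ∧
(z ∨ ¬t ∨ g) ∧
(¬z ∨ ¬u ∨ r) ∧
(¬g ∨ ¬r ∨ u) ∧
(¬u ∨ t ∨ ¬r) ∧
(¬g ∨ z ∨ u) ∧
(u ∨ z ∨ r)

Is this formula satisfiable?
No

No, the formula is not satisfiable.

No assignment of truth values to the variables can make all 30 clauses true simultaneously.

The formula is UNSAT (unsatisfiable).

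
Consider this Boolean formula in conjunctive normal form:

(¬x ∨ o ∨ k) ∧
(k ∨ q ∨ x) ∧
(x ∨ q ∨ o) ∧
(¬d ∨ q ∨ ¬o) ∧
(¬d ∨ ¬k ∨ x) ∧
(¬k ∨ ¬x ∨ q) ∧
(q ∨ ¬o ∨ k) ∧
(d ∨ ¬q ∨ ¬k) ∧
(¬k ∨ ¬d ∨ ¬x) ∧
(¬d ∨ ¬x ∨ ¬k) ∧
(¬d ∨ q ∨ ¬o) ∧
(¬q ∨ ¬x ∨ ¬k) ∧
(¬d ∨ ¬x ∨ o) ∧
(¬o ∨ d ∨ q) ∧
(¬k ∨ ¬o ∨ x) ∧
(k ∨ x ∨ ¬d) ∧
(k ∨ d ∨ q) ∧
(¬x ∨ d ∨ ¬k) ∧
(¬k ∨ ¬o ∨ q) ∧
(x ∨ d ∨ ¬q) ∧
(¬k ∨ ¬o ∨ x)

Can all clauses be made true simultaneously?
Yes

Yes, the formula is satisfiable.

One satisfying assignment is: x=True, k=False, q=True, d=True, o=True

Verification: With this assignment, all 21 clauses evaluate to true.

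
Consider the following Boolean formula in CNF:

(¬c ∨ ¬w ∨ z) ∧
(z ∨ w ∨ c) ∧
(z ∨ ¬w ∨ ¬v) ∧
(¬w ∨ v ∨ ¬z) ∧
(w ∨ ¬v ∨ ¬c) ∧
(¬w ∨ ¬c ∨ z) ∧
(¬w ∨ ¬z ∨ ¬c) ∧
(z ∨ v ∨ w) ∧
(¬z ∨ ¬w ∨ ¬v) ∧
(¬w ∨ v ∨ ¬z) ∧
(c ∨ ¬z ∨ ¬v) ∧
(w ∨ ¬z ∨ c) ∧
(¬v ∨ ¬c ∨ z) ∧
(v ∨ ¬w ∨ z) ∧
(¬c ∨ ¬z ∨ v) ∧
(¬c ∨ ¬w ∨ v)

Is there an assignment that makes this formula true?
No

No, the formula is not satisfiable.

No assignment of truth values to the variables can make all 16 clauses true simultaneously.

The formula is UNSAT (unsatisfiable).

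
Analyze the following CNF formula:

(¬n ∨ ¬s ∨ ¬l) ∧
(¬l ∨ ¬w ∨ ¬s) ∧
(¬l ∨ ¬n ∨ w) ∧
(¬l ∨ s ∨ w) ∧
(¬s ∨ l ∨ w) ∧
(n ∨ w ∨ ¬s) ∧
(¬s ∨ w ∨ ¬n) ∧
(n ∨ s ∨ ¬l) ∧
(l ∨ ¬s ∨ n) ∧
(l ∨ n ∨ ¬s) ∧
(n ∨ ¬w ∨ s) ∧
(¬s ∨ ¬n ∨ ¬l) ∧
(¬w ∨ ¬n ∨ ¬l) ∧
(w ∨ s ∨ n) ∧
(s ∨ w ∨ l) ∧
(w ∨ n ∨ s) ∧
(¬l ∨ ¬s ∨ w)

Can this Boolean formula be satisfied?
Yes

Yes, the formula is satisfiable.

One satisfying assignment is: l=False, w=True, n=True, s=True

Verification: With this assignment, all 17 clauses evaluate to true.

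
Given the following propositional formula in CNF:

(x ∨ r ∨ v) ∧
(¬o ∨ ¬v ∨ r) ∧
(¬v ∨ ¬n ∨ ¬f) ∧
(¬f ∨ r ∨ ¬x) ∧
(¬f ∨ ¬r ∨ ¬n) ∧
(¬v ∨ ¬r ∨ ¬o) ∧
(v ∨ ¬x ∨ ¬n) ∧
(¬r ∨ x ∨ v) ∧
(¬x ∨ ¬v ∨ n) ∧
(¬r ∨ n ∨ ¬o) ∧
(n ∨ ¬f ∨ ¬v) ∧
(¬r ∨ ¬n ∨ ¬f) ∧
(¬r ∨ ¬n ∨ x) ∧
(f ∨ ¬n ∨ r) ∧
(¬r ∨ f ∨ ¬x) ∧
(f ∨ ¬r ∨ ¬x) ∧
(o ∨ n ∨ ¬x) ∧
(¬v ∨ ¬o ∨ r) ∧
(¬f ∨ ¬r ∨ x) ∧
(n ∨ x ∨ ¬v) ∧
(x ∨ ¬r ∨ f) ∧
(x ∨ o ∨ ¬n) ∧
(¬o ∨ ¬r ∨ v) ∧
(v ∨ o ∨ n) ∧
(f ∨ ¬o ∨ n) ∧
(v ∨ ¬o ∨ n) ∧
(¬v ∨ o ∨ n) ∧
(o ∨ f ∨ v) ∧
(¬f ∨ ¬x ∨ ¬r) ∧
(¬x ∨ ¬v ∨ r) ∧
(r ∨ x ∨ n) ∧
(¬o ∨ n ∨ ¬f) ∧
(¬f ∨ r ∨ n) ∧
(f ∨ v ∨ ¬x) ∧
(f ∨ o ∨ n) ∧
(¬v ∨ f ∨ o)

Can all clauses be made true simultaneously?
No

No, the formula is not satisfiable.

No assignment of truth values to the variables can make all 36 clauses true simultaneously.

The formula is UNSAT (unsatisfiable).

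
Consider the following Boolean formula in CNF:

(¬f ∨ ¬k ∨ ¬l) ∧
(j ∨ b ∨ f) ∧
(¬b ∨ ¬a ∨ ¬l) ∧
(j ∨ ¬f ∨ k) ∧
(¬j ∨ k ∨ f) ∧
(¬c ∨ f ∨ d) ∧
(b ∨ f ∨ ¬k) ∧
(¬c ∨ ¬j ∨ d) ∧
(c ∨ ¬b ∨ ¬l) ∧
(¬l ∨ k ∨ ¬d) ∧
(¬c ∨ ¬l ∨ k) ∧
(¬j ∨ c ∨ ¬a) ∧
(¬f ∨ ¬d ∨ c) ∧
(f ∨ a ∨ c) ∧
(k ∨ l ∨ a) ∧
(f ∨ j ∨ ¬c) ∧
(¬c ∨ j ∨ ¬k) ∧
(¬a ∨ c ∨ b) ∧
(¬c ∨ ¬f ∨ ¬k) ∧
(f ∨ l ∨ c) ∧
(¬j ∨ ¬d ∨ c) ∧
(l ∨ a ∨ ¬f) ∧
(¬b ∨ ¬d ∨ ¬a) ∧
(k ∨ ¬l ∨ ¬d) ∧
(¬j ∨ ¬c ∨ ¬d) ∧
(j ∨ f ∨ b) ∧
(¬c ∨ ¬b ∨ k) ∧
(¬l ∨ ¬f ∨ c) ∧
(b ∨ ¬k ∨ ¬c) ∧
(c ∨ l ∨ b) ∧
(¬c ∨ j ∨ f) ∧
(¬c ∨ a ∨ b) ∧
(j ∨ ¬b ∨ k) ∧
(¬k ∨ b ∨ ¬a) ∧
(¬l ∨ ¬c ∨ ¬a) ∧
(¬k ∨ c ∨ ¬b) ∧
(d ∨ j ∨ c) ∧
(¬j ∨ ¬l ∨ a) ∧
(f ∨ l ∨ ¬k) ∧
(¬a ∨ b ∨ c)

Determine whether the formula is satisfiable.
No

No, the formula is not satisfiable.

No assignment of truth values to the variables can make all 40 clauses true simultaneously.

The formula is UNSAT (unsatisfiable).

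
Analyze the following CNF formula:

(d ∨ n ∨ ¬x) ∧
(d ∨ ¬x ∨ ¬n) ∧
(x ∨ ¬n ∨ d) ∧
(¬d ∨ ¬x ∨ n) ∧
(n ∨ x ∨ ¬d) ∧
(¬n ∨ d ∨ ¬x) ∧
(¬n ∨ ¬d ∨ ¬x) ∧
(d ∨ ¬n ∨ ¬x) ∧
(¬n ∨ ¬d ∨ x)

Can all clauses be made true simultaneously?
Yes

Yes, the formula is satisfiable.

One satisfying assignment is: x=False, n=False, d=False

Verification: With this assignment, all 9 clauses evaluate to true.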